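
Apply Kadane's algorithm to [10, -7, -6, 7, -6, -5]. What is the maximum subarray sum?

Using Kadane's algorithm on [10, -7, -6, 7, -6, -5]:

Scanning through the array:
Position 1 (value -7): max_ending_here = 3, max_so_far = 10
Position 2 (value -6): max_ending_here = -3, max_so_far = 10
Position 3 (value 7): max_ending_here = 7, max_so_far = 10
Position 4 (value -6): max_ending_here = 1, max_so_far = 10
Position 5 (value -5): max_ending_here = -4, max_so_far = 10

Maximum subarray: [10]
Maximum sum: 10

The maximum subarray is [10] with sum 10. This subarray runs from index 0 to index 0.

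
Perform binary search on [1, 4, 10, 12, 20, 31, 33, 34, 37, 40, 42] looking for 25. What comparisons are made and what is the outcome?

Binary search for 25 in [1, 4, 10, 12, 20, 31, 33, 34, 37, 40, 42]:

lo=0, hi=10, mid=5, arr[mid]=31 -> 31 > 25, search left half
lo=0, hi=4, mid=2, arr[mid]=10 -> 10 < 25, search right half
lo=3, hi=4, mid=3, arr[mid]=12 -> 12 < 25, search right half
lo=4, hi=4, mid=4, arr[mid]=20 -> 20 < 25, search right half
lo=5 > hi=4, target 25 not found

Binary search determines that 25 is not in the array after 4 comparisons. The search space was exhausted without finding the target.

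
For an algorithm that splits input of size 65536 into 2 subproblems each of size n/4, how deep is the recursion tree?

For divide and conquer with division factor 4:

Problem sizes at each level:
Level 0: 65536
Level 1: 16384
Level 2: 4096
Level 3: 1024
Level 4: 256
Level 5: 64
Level 6: 16
Level 7: 4
Level 8: 1

The root is level 0 and the size-1 base case is level 8 (the tree spans levels 0 through 8, i.e. 9 levels counting the root), so the depth is the number of divisions: log_4(65536) = 8

The recursion tree depth is log_4(65536) = 8. At each level, the problem size is divided by 4, so it takes 8 divisions to reduce to a base case of size 1. The algorithm makes 2 recursive calls at each level.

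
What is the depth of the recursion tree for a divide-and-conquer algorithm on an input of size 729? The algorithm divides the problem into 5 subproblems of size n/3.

For divide and conquer with division factor 3:

Problem sizes at each level:
Level 0: 729
Level 1: 243
Level 2: 81
Level 3: 27
Level 4: 9
Level 5: 3
Level 6: 1

The root is level 0 and the size-1 base case is level 6 (the tree spans levels 0 through 6, i.e. 7 levels counting the root), so the depth is the number of divisions: log_3(729) = 6

The recursion tree depth is log_3(729) = 6. At each level, the problem size is divided by 3, so it takes 6 divisions to reduce to a base case of size 1. The algorithm makes 5 recursive calls at each level.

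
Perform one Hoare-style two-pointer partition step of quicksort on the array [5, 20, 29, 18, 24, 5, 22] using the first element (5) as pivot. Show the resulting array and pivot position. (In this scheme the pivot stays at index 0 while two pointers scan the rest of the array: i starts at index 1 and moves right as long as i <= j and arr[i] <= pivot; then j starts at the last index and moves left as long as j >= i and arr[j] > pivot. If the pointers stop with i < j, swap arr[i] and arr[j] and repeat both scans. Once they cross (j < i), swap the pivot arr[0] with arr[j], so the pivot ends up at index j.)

Hoare-style two-pointer partition with pivot = 5:

Initial array: [5, 20, 29, 18, 24, 5, 22]

Pointers start at i = 1, j = 6.
i stops at index 1 (arr[1]=20 > 5), j stops at index 5 (arr[5]=5 <= 5): swap arr[1] and arr[5], array becomes [5, 5, 29, 18, 24, 20, 22]
i ends at 2, j ends at 1: the pointers have crossed (j < i), so scanning stops.

Swap pivot arr[0] with arr[1] to place pivot at position 1: [5, 5, 29, 18, 24, 20, 22]
Pivot position: 1

After partitioning with pivot 5, the array becomes [5, 5, 29, 18, 24, 20, 22]. The pivot is placed at index 1. All elements to the left of the pivot are <= 5, and all elements to the right are > 5.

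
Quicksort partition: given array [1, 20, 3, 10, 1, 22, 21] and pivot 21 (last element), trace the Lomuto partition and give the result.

Lomuto partition with pivot = 21:

Initial array: [1, 20, 3, 10, 1, 22, 21]

arr[0]=1 <= 21: swap with position 0, array becomes [1, 20, 3, 10, 1, 22, 21]
arr[1]=20 <= 21: swap with position 1, array becomes [1, 20, 3, 10, 1, 22, 21]
arr[2]=3 <= 21: swap with position 2, array becomes [1, 20, 3, 10, 1, 22, 21]
arr[3]=10 <= 21: swap with position 3, array becomes [1, 20, 3, 10, 1, 22, 21]
arr[4]=1 <= 21: swap with position 4, array becomes [1, 20, 3, 10, 1, 22, 21]
arr[5]=22 > 21: no swap

Place pivot at position 5: [1, 20, 3, 10, 1, 21, 22]
Pivot position: 5

After partitioning with pivot 21, the array becomes [1, 20, 3, 10, 1, 21, 22]. The pivot is placed at index 5. All elements to the left of the pivot are <= 21, and all elements to the right are > 21.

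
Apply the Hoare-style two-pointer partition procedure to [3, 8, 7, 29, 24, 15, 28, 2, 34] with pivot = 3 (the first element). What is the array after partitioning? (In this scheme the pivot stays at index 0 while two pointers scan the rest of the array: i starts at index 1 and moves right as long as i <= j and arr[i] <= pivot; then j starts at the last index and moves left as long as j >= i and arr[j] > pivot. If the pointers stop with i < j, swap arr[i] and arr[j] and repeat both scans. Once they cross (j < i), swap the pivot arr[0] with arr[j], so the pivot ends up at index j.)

Hoare-style two-pointer partition with pivot = 3:

Initial array: [3, 8, 7, 29, 24, 15, 28, 2, 34]

Pointers start at i = 1, j = 8.
i stops at index 1 (arr[1]=8 > 3), j stops at index 7 (arr[7]=2 <= 3): swap arr[1] and arr[7], array becomes [3, 2, 7, 29, 24, 15, 28, 8, 34]
i ends at 2, j ends at 1: the pointers have crossed (j < i), so scanning stops.

Swap pivot arr[0] with arr[1] to place pivot at position 1: [2, 3, 7, 29, 24, 15, 28, 8, 34]
Pivot position: 1

After partitioning with pivot 3, the array becomes [2, 3, 7, 29, 24, 15, 28, 8, 34]. The pivot is placed at index 1. All elements to the left of the pivot are <= 3, and all elements to the right are > 3.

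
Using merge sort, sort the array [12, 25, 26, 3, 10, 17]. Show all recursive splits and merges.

Merge sort trace:

Split: [12, 25, 26, 3, 10, 17] -> [12, 25, 26] and [3, 10, 17]
  Split: [12, 25, 26] -> [12] and [25, 26]
    Split: [25, 26] -> [25] and [26]
    Merge: [25] + [26] -> [25, 26]
  Merge: [12] + [25, 26] -> [12, 25, 26]
  Split: [3, 10, 17] -> [3] and [10, 17]
    Split: [10, 17] -> [10] and [17]
    Merge: [10] + [17] -> [10, 17]
  Merge: [3] + [10, 17] -> [3, 10, 17]
Merge: [12, 25, 26] + [3, 10, 17] -> [3, 10, 12, 17, 25, 26]

Final sorted array: [3, 10, 12, 17, 25, 26]

The merge sort proceeds by recursively splitting the array and merging sorted halves.
After all merges, the sorted array is [3, 10, 12, 17, 25, 26].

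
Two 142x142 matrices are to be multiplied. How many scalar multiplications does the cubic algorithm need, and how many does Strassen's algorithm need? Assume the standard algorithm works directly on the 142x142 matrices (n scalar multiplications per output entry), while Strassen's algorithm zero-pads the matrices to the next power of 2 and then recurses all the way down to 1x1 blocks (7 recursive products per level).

Matrix multiplication for 142x142 matrices:

Strassen's algorithm requires power-of-2 dimensions. Pad 142x142 to 256x256 (next power of 2).

Standard algorithm: 142^3 = 2863288 multiplications
Strassen's algorithm: 7^(log2(256)) = 7^8 = 5764801 multiplications
Difference: 2863288 - 5764801 = -2901513 (Strassen uses MORE here due to padding overhead — for small or just-over-power-of-2 n, padding can outweigh the per-level savings)

Standard: 2863288 multiplications (142^3). Strassen: 5764801 multiplications (7^8, after padding to 256x256). Strassen reduces 8 recursive multiplications to 7 at each level.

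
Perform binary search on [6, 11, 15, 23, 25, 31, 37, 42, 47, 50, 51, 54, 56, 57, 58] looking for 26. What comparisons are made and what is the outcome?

Binary search for 26 in [6, 11, 15, 23, 25, 31, 37, 42, 47, 50, 51, 54, 56, 57, 58]:

lo=0, hi=14, mid=7, arr[mid]=42 -> 42 > 26, search left half
lo=0, hi=6, mid=3, arr[mid]=23 -> 23 < 26, search right half
lo=4, hi=6, mid=5, arr[mid]=31 -> 31 > 26, search left half
lo=4, hi=4, mid=4, arr[mid]=25 -> 25 < 26, search right half
lo=5 > hi=4, target 26 not found

Binary search determines that 26 is not in the array after 4 comparisons. The search space was exhausted without finding the target.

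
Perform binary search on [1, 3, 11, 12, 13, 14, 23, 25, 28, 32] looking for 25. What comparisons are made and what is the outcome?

Binary search for 25 in [1, 3, 11, 12, 13, 14, 23, 25, 28, 32]:

lo=0, hi=9, mid=4, arr[mid]=13 -> 13 < 25, search right half
lo=5, hi=9, mid=7, arr[mid]=25 -> Found target at index 7!

Binary search finds 25 at index 7 after 2 comparisons. The search repeatedly halves the search space by comparing with the middle element.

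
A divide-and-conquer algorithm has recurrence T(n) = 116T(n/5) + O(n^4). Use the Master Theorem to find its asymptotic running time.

Master Theorem for T(n) = 116T(n/5) + O(n^4):

a = 116, b = 5, c = 4
log_b(a) = log_5(116) = 2.9536

Case 3: c = 4 > log_5(116) = 2.9536
T(n) = O(n^4) = O(n^4)

For T(n) = 116T(n/5) + O(n^4): log_5(116) = 2.9536. This is Case 3 of the Master Theorem (c > log_b(a), work dominated by root), giving O(n^4).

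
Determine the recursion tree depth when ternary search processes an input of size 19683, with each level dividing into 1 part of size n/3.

For divide and conquer with division factor 3:

Problem sizes at each level:
Level 0: 19683
Level 1: 6561
Level 2: 2187
Level 3: 729
Level 4: 243
Level 5: 81
Level 6: 27
Level 7: 9
Level 8: 3
Level 9: 1

The root is level 0 and the size-1 base case is level 9 (the tree spans levels 0 through 9, i.e. 10 levels counting the root), so the depth is the number of divisions: log_3(19683) = 9

The recursion tree depth is log_3(19683) = 9. At each level, the problem size is divided by 3, so it takes 9 divisions to reduce to a base case of size 1. The algorithm makes 1 recursive call at each level.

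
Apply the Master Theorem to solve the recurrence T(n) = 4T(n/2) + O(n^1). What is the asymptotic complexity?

Master Theorem for T(n) = 4T(n/2) + O(n^1):

a = 4, b = 2, c = 1
log_b(a) = log_2(4) = 2.0000

Case 1: c = 1 < log_2(4) = 2.0000
T(n) = O(n^(log_2 4)) = O(n^2)

For T(n) = 4T(n/2) + O(n^1): log_2(4) = 2.0000. This is Case 1 of the Master Theorem (c < log_b(a), work dominated by leaves), giving O(n^2).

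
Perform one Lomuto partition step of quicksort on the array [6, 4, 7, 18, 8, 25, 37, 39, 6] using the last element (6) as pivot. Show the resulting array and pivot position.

Lomuto partition with pivot = 6:

Initial array: [6, 4, 7, 18, 8, 25, 37, 39, 6]

arr[0]=6 <= 6: swap with position 0, array becomes [6, 4, 7, 18, 8, 25, 37, 39, 6]
arr[1]=4 <= 6: swap with position 1, array becomes [6, 4, 7, 18, 8, 25, 37, 39, 6]
arr[2]=7 > 6: no swap
arr[3]=18 > 6: no swap
arr[4]=8 > 6: no swap
arr[5]=25 > 6: no swap
arr[6]=37 > 6: no swap
arr[7]=39 > 6: no swap

Place pivot at position 2: [6, 4, 6, 18, 8, 25, 37, 39, 7]
Pivot position: 2

After partitioning with pivot 6, the array becomes [6, 4, 6, 18, 8, 25, 37, 39, 7]. The pivot is placed at index 2. All elements to the left of the pivot are <= 6, and all elements to the right are > 6.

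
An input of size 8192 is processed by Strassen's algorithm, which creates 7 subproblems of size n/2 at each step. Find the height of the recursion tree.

For divide and conquer with division factor 2:

Problem sizes at each level:
Level 0: 8192
Level 1: 4096
Level 2: 2048
Level 3: 1024
Level 4: 512
Level 5: 256
Level 6: 128
Level 7: 64
Level 8: 32
Level 9: 16
Level 10: 8
Level 11: 4
Level 12: 2
Level 13: 1

The root is level 0 and the size-1 base case is level 13 (the tree spans levels 0 through 13, i.e. 14 levels counting the root), so the depth is the number of divisions: log_2(8192) = 13

The recursion tree depth is log_2(8192) = 13. At each level, the problem size is divided by 2, so it takes 13 divisions to reduce to a base case of size 1. The algorithm makes 7 recursive calls at each level.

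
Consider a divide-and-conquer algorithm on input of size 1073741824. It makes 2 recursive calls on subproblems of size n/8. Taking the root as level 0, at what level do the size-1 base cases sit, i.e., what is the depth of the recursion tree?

For divide and conquer with division factor 8:

Problem sizes at each level:
Level 0: 1073741824
Level 1: 134217728
Level 2: 16777216
Level 3: 2097152
Level 4: 262144
Level 5: 32768
Level 6: 4096
Level 7: 512
Level 8: 64
Level 9: 8
Level 10: 1

The root is level 0 and the size-1 base case is level 10 (the tree spans levels 0 through 10, i.e. 11 levels counting the root), so the depth is the number of divisions: log_8(1073741824) = 10

The recursion tree depth is log_8(1073741824) = 10. At each level, the problem size is divided by 8, so it takes 10 divisions to reduce to a base case of size 1. The algorithm makes 2 recursive calls at each level.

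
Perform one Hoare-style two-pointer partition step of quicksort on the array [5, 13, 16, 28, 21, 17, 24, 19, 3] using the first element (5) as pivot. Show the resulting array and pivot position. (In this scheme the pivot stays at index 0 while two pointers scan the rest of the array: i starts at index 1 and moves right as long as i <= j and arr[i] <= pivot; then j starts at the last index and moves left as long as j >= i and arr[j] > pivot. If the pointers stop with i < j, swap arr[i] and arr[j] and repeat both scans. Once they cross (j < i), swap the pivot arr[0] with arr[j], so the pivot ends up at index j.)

Hoare-style two-pointer partition with pivot = 5:

Initial array: [5, 13, 16, 28, 21, 17, 24, 19, 3]

Pointers start at i = 1, j = 8.
i stops at index 1 (arr[1]=13 > 5), j stops at index 8 (arr[8]=3 <= 5): swap arr[1] and arr[8], array becomes [5, 3, 16, 28, 21, 17, 24, 19, 13]
i ends at 2, j ends at 1: the pointers have crossed (j < i), so scanning stops.

Swap pivot arr[0] with arr[1] to place pivot at position 1: [3, 5, 16, 28, 21, 17, 24, 19, 13]
Pivot position: 1

After partitioning with pivot 5, the array becomes [3, 5, 16, 28, 21, 17, 24, 19, 13]. The pivot is placed at index 1. All elements to the left of the pivot are <= 5, and all elements to the right are > 5.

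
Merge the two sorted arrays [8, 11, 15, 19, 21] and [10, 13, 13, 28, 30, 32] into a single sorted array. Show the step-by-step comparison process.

Merging process:

Compare 8 vs 10: take 8 from left. Merged: [8]
Compare 11 vs 10: take 10 from right. Merged: [8, 10]
Compare 11 vs 13: take 11 from left. Merged: [8, 10, 11]
Compare 15 vs 13: take 13 from right. Merged: [8, 10, 11, 13]
Compare 15 vs 13: take 13 from right. Merged: [8, 10, 11, 13, 13]
Compare 15 vs 28: take 15 from left. Merged: [8, 10, 11, 13, 13, 15]
Compare 19 vs 28: take 19 from left. Merged: [8, 10, 11, 13, 13, 15, 19]
Compare 21 vs 28: take 21 from left. Merged: [8, 10, 11, 13, 13, 15, 19, 21]
Append remaining from right: [28, 30, 32]. Merged: [8, 10, 11, 13, 13, 15, 19, 21, 28, 30, 32]

Final merged array: [8, 10, 11, 13, 13, 15, 19, 21, 28, 30, 32]
Total comparisons: 8

The merged array is [8, 10, 11, 13, 13, 15, 19, 21, 28, 30, 32], requiring 8 comparisons. The merge step runs in O(n) time where n is the total number of elements.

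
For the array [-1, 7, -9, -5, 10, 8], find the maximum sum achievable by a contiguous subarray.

Using Kadane's algorithm on [-1, 7, -9, -5, 10, 8]:

Scanning through the array:
Position 1 (value 7): max_ending_here = 7, max_so_far = 7
Position 2 (value -9): max_ending_here = -2, max_so_far = 7
Position 3 (value -5): max_ending_here = -5, max_so_far = 7
Position 4 (value 10): max_ending_here = 10, max_so_far = 10
Position 5 (value 8): max_ending_here = 18, max_so_far = 18

Maximum subarray: [10, 8]
Maximum sum: 18

The maximum subarray is [10, 8] with sum 18. This subarray runs from index 4 to index 5.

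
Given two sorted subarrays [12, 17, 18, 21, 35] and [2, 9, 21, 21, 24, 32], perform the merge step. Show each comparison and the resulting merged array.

Merging process:

Compare 12 vs 2: take 2 from right. Merged: [2]
Compare 12 vs 9: take 9 from right. Merged: [2, 9]
Compare 12 vs 21: take 12 from left. Merged: [2, 9, 12]
Compare 17 vs 21: take 17 from left. Merged: [2, 9, 12, 17]
Compare 18 vs 21: take 18 from left. Merged: [2, 9, 12, 17, 18]
Compare 21 vs 21: take 21 from left. Merged: [2, 9, 12, 17, 18, 21]
Compare 35 vs 21: take 21 from right. Merged: [2, 9, 12, 17, 18, 21, 21]
Compare 35 vs 21: take 21 from right. Merged: [2, 9, 12, 17, 18, 21, 21, 21]
Compare 35 vs 24: take 24 from right. Merged: [2, 9, 12, 17, 18, 21, 21, 21, 24]
Compare 35 vs 32: take 32 from right. Merged: [2, 9, 12, 17, 18, 21, 21, 21, 24, 32]
Append remaining from left: [35]. Merged: [2, 9, 12, 17, 18, 21, 21, 21, 24, 32, 35]

Final merged array: [2, 9, 12, 17, 18, 21, 21, 21, 24, 32, 35]
Total comparisons: 10

The merged array is [2, 9, 12, 17, 18, 21, 21, 21, 24, 32, 35], requiring 10 comparisons. The merge step runs in O(n) time where n is the total number of elements.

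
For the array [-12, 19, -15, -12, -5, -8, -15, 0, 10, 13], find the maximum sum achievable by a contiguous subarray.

Using Kadane's algorithm on [-12, 19, -15, -12, -5, -8, -15, 0, 10, 13]:

Scanning through the array:
Position 1 (value 19): max_ending_here = 19, max_so_far = 19
Position 2 (value -15): max_ending_here = 4, max_so_far = 19
Position 3 (value -12): max_ending_here = -8, max_so_far = 19
Position 4 (value -5): max_ending_here = -5, max_so_far = 19
Position 5 (value -8): max_ending_here = -8, max_so_far = 19
Position 6 (value -15): max_ending_here = -15, max_so_far = 19
Position 7 (value 0): max_ending_here = 0, max_so_far = 19
Position 8 (value 10): max_ending_here = 10, max_so_far = 19
Position 9 (value 13): max_ending_here = 23, max_so_far = 23

Maximum subarray: [0, 10, 13]
Maximum sum: 23

The maximum subarray is [0, 10, 13] with sum 23. This subarray runs from index 7 to index 9.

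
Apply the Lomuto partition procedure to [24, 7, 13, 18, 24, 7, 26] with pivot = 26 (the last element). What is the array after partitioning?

Lomuto partition with pivot = 26:

Initial array: [24, 7, 13, 18, 24, 7, 26]

arr[0]=24 <= 26: swap with position 0, array becomes [24, 7, 13, 18, 24, 7, 26]
arr[1]=7 <= 26: swap with position 1, array becomes [24, 7, 13, 18, 24, 7, 26]
arr[2]=13 <= 26: swap with position 2, array becomes [24, 7, 13, 18, 24, 7, 26]
arr[3]=18 <= 26: swap with position 3, array becomes [24, 7, 13, 18, 24, 7, 26]
arr[4]=24 <= 26: swap with position 4, array becomes [24, 7, 13, 18, 24, 7, 26]
arr[5]=7 <= 26: swap with position 5, array becomes [24, 7, 13, 18, 24, 7, 26]

Place pivot at position 6: [24, 7, 13, 18, 24, 7, 26]
Pivot position: 6

After partitioning with pivot 26, the array becomes [24, 7, 13, 18, 24, 7, 26]. The pivot is placed at index 6. All elements to the left of the pivot are <= 26, and all elements to the right are > 26.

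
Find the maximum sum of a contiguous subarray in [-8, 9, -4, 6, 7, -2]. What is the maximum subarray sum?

Using Kadane's algorithm on [-8, 9, -4, 6, 7, -2]:

Scanning through the array:
Position 1 (value 9): max_ending_here = 9, max_so_far = 9
Position 2 (value -4): max_ending_here = 5, max_so_far = 9
Position 3 (value 6): max_ending_here = 11, max_so_far = 11
Position 4 (value 7): max_ending_here = 18, max_so_far = 18
Position 5 (value -2): max_ending_here = 16, max_so_far = 18

Maximum subarray: [9, -4, 6, 7]
Maximum sum: 18

The maximum subarray is [9, -4, 6, 7] with sum 18. This subarray runs from index 1 to index 4.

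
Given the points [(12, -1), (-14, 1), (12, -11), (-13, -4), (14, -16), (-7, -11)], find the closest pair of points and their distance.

Computing all pairwise distances among 6 points:

d((12, -1), (-14, 1)) = 26.0768
d((12, -1), (12, -11)) = 10.0
d((12, -1), (-13, -4)) = 25.1794
d((12, -1), (14, -16)) = 15.1327
d((12, -1), (-7, -11)) = 21.4709
d((-14, 1), (12, -11)) = 28.6356
d((-14, 1), (-13, -4)) = 5.099 <-- minimum
d((-14, 1), (14, -16)) = 32.7567
d((-14, 1), (-7, -11)) = 13.8924
d((12, -11), (-13, -4)) = 25.9615
d((12, -11), (14, -16)) = 5.3852
d((12, -11), (-7, -11)) = 19.0
d((-13, -4), (14, -16)) = 29.5466
d((-13, -4), (-7, -11)) = 9.2195
d((14, -16), (-7, -11)) = 21.587

Closest pair: (-14, 1) and (-13, -4) with distance 5.099

The closest pair is (-14, 1) and (-13, -4) with Euclidean distance 5.099. For 6 points, brute-force pairwise comparison is shown above. For large n, the divide-and-conquer algorithm (sort by x, recurse on halves, check the dividing strip) achieves O(n log n).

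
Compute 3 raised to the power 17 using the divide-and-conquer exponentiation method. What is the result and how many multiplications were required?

Computing 3^17 by squaring (build up from 3^1; each line after the first costs one multiplication):

3^1 = 3
3^2 = (3^1)^2 = 3^2 = 9
3^4 = (3^2)^2 = 9^2 = 81
3^8 = (3^4)^2 = 81^2 = 6561
3^16 = (3^8)^2 = 6561^2 = 43046721
3^17 = 3 * 3^16 = 3 * 43046721 = 129140163

Result: 129140163
Multiplications needed: 5 (5 lines after 3^1)

3^17 = 129140163. Using exponentiation by squaring, this requires 5 multiplications. The key idea: if the exponent is even, square the half-power; if odd, multiply by the base once.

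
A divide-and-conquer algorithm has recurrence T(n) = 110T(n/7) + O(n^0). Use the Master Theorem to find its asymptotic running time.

Master Theorem for T(n) = 110T(n/7) + O(n^0):

a = 110, b = 7, c = 0
log_b(a) = log_7(110) = 2.4156

Case 1: c = 0 < log_7(110) = 2.4156
T(n) = O(n^(log_7 110))

For T(n) = 110T(n/7) + O(n^0): log_7(110) = 2.4156. This is Case 1 of the Master Theorem (c < log_b(a), work dominated by leaves), giving O(n^(log_7 110)).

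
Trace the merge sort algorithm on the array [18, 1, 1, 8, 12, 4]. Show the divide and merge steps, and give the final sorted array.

Merge sort trace:

Split: [18, 1, 1, 8, 12, 4] -> [18, 1, 1] and [8, 12, 4]
  Split: [18, 1, 1] -> [18] and [1, 1]
    Split: [1, 1] -> [1] and [1]
    Merge: [1] + [1] -> [1, 1]
  Merge: [18] + [1, 1] -> [1, 1, 18]
  Split: [8, 12, 4] -> [8] and [12, 4]
    Split: [12, 4] -> [12] and [4]
    Merge: [12] + [4] -> [4, 12]
  Merge: [8] + [4, 12] -> [4, 8, 12]
Merge: [1, 1, 18] + [4, 8, 12] -> [1, 1, 4, 8, 12, 18]

Final sorted array: [1, 1, 4, 8, 12, 18]

The merge sort proceeds by recursively splitting the array and merging sorted halves.
After all merges, the sorted array is [1, 1, 4, 8, 12, 18].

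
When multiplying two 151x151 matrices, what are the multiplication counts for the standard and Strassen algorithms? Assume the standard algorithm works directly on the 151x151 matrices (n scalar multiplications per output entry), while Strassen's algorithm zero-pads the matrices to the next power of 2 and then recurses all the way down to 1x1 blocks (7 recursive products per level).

Matrix multiplication for 151x151 matrices:

Strassen's algorithm requires power-of-2 dimensions. Pad 151x151 to 256x256 (next power of 2).

Standard algorithm: 151^3 = 3442951 multiplications
Strassen's algorithm: 7^(log2(256)) = 7^8 = 5764801 multiplications
Difference: 3442951 - 5764801 = -2321850 (Strassen uses MORE here due to padding overhead — for small or just-over-power-of-2 n, padding can outweigh the per-level savings)

Standard: 3442951 multiplications (151^3). Strassen: 5764801 multiplications (7^8, after padding to 256x256). Strassen reduces 8 recursive multiplications to 7 at each level.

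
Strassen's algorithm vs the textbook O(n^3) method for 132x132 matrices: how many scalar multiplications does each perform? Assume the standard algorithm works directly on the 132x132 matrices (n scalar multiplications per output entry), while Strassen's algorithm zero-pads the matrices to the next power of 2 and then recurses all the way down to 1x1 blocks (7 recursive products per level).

Matrix multiplication for 132x132 matrices:

Strassen's algorithm requires power-of-2 dimensions. Pad 132x132 to 256x256 (next power of 2).

Standard algorithm: 132^3 = 2299968 multiplications
Strassen's algorithm: 7^(log2(256)) = 7^8 = 5764801 multiplications
Difference: 2299968 - 5764801 = -3464833 (Strassen uses MORE here due to padding overhead — for small or just-over-power-of-2 n, padding can outweigh the per-level savings)

Standard: 2299968 multiplications (132^3). Strassen: 5764801 multiplications (7^8, after padding to 256x256). Strassen reduces 8 recursive multiplications to 7 at each level.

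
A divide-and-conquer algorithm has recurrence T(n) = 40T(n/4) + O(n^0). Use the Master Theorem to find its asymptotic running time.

Master Theorem for T(n) = 40T(n/4) + O(n^0):

a = 40, b = 4, c = 0
log_b(a) = log_4(40) = 2.6610

Case 1: c = 0 < log_4(40) = 2.6610
T(n) = O(n^(log_4 40))

For T(n) = 40T(n/4) + O(n^0): log_4(40) = 2.6610. This is Case 1 of the Master Theorem (c < log_b(a), work dominated by leaves), giving O(n^(log_4 40)).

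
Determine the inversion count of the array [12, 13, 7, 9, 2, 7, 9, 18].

Finding inversions in [12, 13, 7, 9, 2, 7, 9, 18]:

(0, 2): arr[0]=12 > arr[2]=7
(0, 3): arr[0]=12 > arr[3]=9
(0, 4): arr[0]=12 > arr[4]=2
(0, 5): arr[0]=12 > arr[5]=7
(0, 6): arr[0]=12 > arr[6]=9
(1, 2): arr[1]=13 > arr[2]=7
(1, 3): arr[1]=13 > arr[3]=9
(1, 4): arr[1]=13 > arr[4]=2
(1, 5): arr[1]=13 > arr[5]=7
(1, 6): arr[1]=13 > arr[6]=9
(2, 4): arr[2]=7 > arr[4]=2
(3, 4): arr[3]=9 > arr[4]=2
(3, 5): arr[3]=9 > arr[5]=7

Total inversions: 13

The array has 13 inversion(s): (0,2), (0,3), (0,4), (0,5), (0,6), (1,2), (1,3), (1,4), (1,5), (1,6), (2,4), (3,4), (3,5). Each pair (i,j) satisfies i < j and arr[i] > arr[j].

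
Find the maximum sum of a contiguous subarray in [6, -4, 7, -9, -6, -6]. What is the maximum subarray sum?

Using Kadane's algorithm on [6, -4, 7, -9, -6, -6]:

Scanning through the array:
Position 1 (value -4): max_ending_here = 2, max_so_far = 6
Position 2 (value 7): max_ending_here = 9, max_so_far = 9
Position 3 (value -9): max_ending_here = 0, max_so_far = 9
Position 4 (value -6): max_ending_here = -6, max_so_far = 9
Position 5 (value -6): max_ending_here = -6, max_so_far = 9

Maximum subarray: [6, -4, 7]
Maximum sum: 9

The maximum subarray is [6, -4, 7] with sum 9. This subarray runs from index 0 to index 2.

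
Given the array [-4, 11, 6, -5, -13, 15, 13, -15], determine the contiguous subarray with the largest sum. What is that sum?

Using Kadane's algorithm on [-4, 11, 6, -5, -13, 15, 13, -15]:

Scanning through the array:
Position 1 (value 11): max_ending_here = 11, max_so_far = 11
Position 2 (value 6): max_ending_here = 17, max_so_far = 17
Position 3 (value -5): max_ending_here = 12, max_so_far = 17
Position 4 (value -13): max_ending_here = -1, max_so_far = 17
Position 5 (value 15): max_ending_here = 15, max_so_far = 17
Position 6 (value 13): max_ending_here = 28, max_so_far = 28
Position 7 (value -15): max_ending_here = 13, max_so_far = 28

Maximum subarray: [15, 13]
Maximum sum: 28

The maximum subarray is [15, 13] with sum 28. This subarray runs from index 5 to index 6.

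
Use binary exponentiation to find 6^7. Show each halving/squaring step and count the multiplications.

Computing 6^7 by squaring (build up from 6^1; each line after the first costs one multiplication):

6^1 = 6
6^2 = (6^1)^2 = 6^2 = 36
6^3 = 6 * 6^2 = 6 * 36 = 216
6^6 = (6^3)^2 = 216^2 = 46656
6^7 = 6 * 6^6 = 6 * 46656 = 279936

Result: 279936
Multiplications needed: 4 (4 lines after 6^1)

6^7 = 279936. Using exponentiation by squaring, this requires 4 multiplications. The key idea: if the exponent is even, square the half-power; if odd, multiply by the base once.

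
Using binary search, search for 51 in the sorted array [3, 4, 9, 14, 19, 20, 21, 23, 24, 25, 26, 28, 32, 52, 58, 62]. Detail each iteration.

Binary search for 51 in [3, 4, 9, 14, 19, 20, 21, 23, 24, 25, 26, 28, 32, 52, 58, 62]:

lo=0, hi=15, mid=7, arr[mid]=23 -> 23 < 51, search right half
lo=8, hi=15, mid=11, arr[mid]=28 -> 28 < 51, search right half
lo=12, hi=15, mid=13, arr[mid]=52 -> 52 > 51, search left half
lo=12, hi=12, mid=12, arr[mid]=32 -> 32 < 51, search right half
lo=13 > hi=12, target 51 not found

Binary search determines that 51 is not in the array after 4 comparisons. The search space was exhausted without finding the target.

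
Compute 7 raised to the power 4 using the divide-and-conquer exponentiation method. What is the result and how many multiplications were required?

Computing 7^4 by squaring (build up from 7^1; each line after the first costs one multiplication):

7^1 = 7
7^2 = (7^1)^2 = 7^2 = 49
7^4 = (7^2)^2 = 49^2 = 2401

Result: 2401
Multiplications needed: 2 (2 lines after 7^1)

7^4 = 2401. Using exponentiation by squaring, this requires 2 multiplications. The key idea: if the exponent is even, square the half-power; if odd, multiply by the base once.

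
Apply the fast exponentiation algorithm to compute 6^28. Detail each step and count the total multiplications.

Computing 6^28 by squaring (build up from 6^1; each line after the first costs one multiplication):

6^1 = 6
6^2 = (6^1)^2 = 6^2 = 36
6^3 = 6 * 6^2 = 6 * 36 = 216
6^6 = (6^3)^2 = 216^2 = 46656
6^7 = 6 * 6^6 = 6 * 46656 = 279936
6^14 = (6^7)^2 = 279936^2 = 78364164096
6^28 = (6^14)^2 = 78364164096^2 = 6140942214464815497216

Result: 6140942214464815497216
Multiplications needed: 6 (6 lines after 6^1)

6^28 = 6140942214464815497216. Using exponentiation by squaring, this requires 6 multiplications. The key idea: if the exponent is even, square the half-power; if odd, multiply by the base once.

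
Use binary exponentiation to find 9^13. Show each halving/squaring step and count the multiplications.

Computing 9^13 by squaring (build up from 9^1; each line after the first costs one multiplication):

9^1 = 9
9^2 = (9^1)^2 = 9^2 = 81
9^3 = 9 * 9^2 = 9 * 81 = 729
9^6 = (9^3)^2 = 729^2 = 531441
9^12 = (9^6)^2 = 531441^2 = 282429536481
9^13 = 9 * 9^12 = 9 * 282429536481 = 2541865828329

Result: 2541865828329
Multiplications needed: 5 (5 lines after 9^1)

9^13 = 2541865828329. Using exponentiation by squaring, this requires 5 multiplications. The key idea: if the exponent is even, square the half-power; if odd, multiply by the base once.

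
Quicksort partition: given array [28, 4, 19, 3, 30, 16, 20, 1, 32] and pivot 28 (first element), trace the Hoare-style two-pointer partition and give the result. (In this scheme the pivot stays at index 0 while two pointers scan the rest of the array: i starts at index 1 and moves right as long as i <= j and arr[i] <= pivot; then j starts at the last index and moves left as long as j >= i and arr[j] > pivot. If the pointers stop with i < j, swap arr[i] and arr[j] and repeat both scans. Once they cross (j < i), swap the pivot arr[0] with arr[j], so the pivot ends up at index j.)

Hoare-style two-pointer partition with pivot = 28:

Initial array: [28, 4, 19, 3, 30, 16, 20, 1, 32]

Pointers start at i = 1, j = 8.
i stops at index 4 (arr[4]=30 > 28), j stops at index 7 (arr[7]=1 <= 28): swap arr[4] and arr[7], array becomes [28, 4, 19, 3, 1, 16, 20, 30, 32]
i ends at 7, j ends at 6: the pointers have crossed (j < i), so scanning stops.

Swap pivot arr[0] with arr[6] to place pivot at position 6: [20, 4, 19, 3, 1, 16, 28, 30, 32]
Pivot position: 6

After partitioning with pivot 28, the array becomes [20, 4, 19, 3, 1, 16, 28, 30, 32]. The pivot is placed at index 6. All elements to the left of the pivot are <= 28, and all elements to the right are > 28.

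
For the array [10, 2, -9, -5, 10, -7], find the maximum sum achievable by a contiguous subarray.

Using Kadane's algorithm on [10, 2, -9, -5, 10, -7]:

Scanning through the array:
Position 1 (value 2): max_ending_here = 12, max_so_far = 12
Position 2 (value -9): max_ending_here = 3, max_so_far = 12
Position 3 (value -5): max_ending_here = -2, max_so_far = 12
Position 4 (value 10): max_ending_here = 10, max_so_far = 12
Position 5 (value -7): max_ending_here = 3, max_so_far = 12

Maximum subarray: [10, 2]
Maximum sum: 12

The maximum subarray is [10, 2] with sum 12. This subarray runs from index 0 to index 1.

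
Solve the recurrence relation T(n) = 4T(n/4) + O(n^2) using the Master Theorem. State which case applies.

Master Theorem for T(n) = 4T(n/4) + O(n^2):

a = 4, b = 4, c = 2
log_b(a) = log_4(4) = 1.0000

Case 3: c = 2 > log_4(4) = 1.0000
T(n) = O(n^2) = O(n^2)

For T(n) = 4T(n/4) + O(n^2): log_4(4) = 1.0000. This is Case 3 of the Master Theorem (c > log_b(a), work dominated by root), giving O(n^2).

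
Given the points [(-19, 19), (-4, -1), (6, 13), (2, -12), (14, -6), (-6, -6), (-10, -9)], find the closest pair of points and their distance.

Computing all pairwise distances among 7 points:

d((-19, 19), (-4, -1)) = 25.0
d((-19, 19), (6, 13)) = 25.7099
d((-19, 19), (2, -12)) = 37.4433
d((-19, 19), (14, -6)) = 41.4005
d((-19, 19), (-6, -6)) = 28.178
d((-19, 19), (-10, -9)) = 29.4109
d((-4, -1), (6, 13)) = 17.2047
d((-4, -1), (2, -12)) = 12.53
d((-4, -1), (14, -6)) = 18.6815
d((-4, -1), (-6, -6)) = 5.3852
d((-4, -1), (-10, -9)) = 10.0
d((6, 13), (2, -12)) = 25.318
d((6, 13), (14, -6)) = 20.6155
d((6, 13), (-6, -6)) = 22.4722
d((6, 13), (-10, -9)) = 27.2029
d((2, -12), (14, -6)) = 13.4164
d((2, -12), (-6, -6)) = 10.0
d((2, -12), (-10, -9)) = 12.3693
d((14, -6), (-6, -6)) = 20.0
d((14, -6), (-10, -9)) = 24.1868
d((-6, -6), (-10, -9)) = 5.0 <-- minimum

Closest pair: (-6, -6) and (-10, -9) with distance 5.0

The closest pair is (-6, -6) and (-10, -9) with Euclidean distance 5.0. For 7 points, brute-force pairwise comparison is shown above. For large n, the divide-and-conquer algorithm (sort by x, recurse on halves, check the dividing strip) achieves O(n log n).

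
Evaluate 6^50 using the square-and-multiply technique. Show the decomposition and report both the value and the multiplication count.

Computing 6^50 by squaring (build up from 6^1; each line after the first costs one multiplication):

6^1 = 6
6^2 = (6^1)^2 = 6^2 = 36
6^3 = 6 * 6^2 = 6 * 36 = 216
6^6 = (6^3)^2 = 216^2 = 46656
6^12 = (6^6)^2 = 46656^2 = 2176782336
6^24 = (6^12)^2 = 2176782336^2 = 4738381338321616896
6^25 = 6 * 6^24 = 6 * 4738381338321616896 = 28430288029929701376
6^50 = (6^25)^2 = 28430288029929701376^2 = 808281277464764060643139600456536293376

Result: 808281277464764060643139600456536293376
Multiplications needed: 7 (7 lines after 6^1)

6^50 = 808281277464764060643139600456536293376. Using exponentiation by squaring, this requires 7 multiplications. The key idea: if the exponent is even, square the half-power; if odd, multiply by the base once.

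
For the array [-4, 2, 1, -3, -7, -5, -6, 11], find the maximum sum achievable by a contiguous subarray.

Using Kadane's algorithm on [-4, 2, 1, -3, -7, -5, -6, 11]:

Scanning through the array:
Position 1 (value 2): max_ending_here = 2, max_so_far = 2
Position 2 (value 1): max_ending_here = 3, max_so_far = 3
Position 3 (value -3): max_ending_here = 0, max_so_far = 3
Position 4 (value -7): max_ending_here = -7, max_so_far = 3
Position 5 (value -5): max_ending_here = -5, max_so_far = 3
Position 6 (value -6): max_ending_here = -6, max_so_far = 3
Position 7 (value 11): max_ending_here = 11, max_so_far = 11

Maximum subarray: [11]
Maximum sum: 11

The maximum subarray is [11] with sum 11. This subarray runs from index 7 to index 7.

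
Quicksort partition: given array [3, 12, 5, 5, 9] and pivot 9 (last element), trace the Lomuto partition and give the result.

Lomuto partition with pivot = 9:

Initial array: [3, 12, 5, 5, 9]

arr[0]=3 <= 9: swap with position 0, array becomes [3, 12, 5, 5, 9]
arr[1]=12 > 9: no swap
arr[2]=5 <= 9: swap with position 1, array becomes [3, 5, 12, 5, 9]
arr[3]=5 <= 9: swap with position 2, array becomes [3, 5, 5, 12, 9]

Place pivot at position 3: [3, 5, 5, 9, 12]
Pivot position: 3

After partitioning with pivot 9, the array becomes [3, 5, 5, 9, 12]. The pivot is placed at index 3. All elements to the left of the pivot are <= 9, and all elements to the right are > 9.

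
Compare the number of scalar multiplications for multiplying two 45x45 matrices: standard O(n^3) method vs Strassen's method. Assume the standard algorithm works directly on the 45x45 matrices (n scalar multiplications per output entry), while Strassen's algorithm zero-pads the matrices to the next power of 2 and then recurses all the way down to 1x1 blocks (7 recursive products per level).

Matrix multiplication for 45x45 matrices:

Strassen's algorithm requires power-of-2 dimensions. Pad 45x45 to 64x64 (next power of 2).

Standard algorithm: 45^3 = 91125 multiplications
Strassen's algorithm: 7^(log2(64)) = 7^6 = 117649 multiplications
Difference: 91125 - 117649 = -26524 (Strassen uses MORE here due to padding overhead — for small or just-over-power-of-2 n, padding can outweigh the per-level savings)

Standard: 91125 multiplications (45^3). Strassen: 117649 multiplications (7^6, after padding to 64x64). Strassen reduces 8 recursive multiplications to 7 at each level.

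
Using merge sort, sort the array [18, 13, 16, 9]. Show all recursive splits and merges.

Merge sort trace:

Split: [18, 13, 16, 9] -> [18, 13] and [16, 9]
  Split: [18, 13] -> [18] and [13]
  Merge: [18] + [13] -> [13, 18]
  Split: [16, 9] -> [16] and [9]
  Merge: [16] + [9] -> [9, 16]
Merge: [13, 18] + [9, 16] -> [9, 13, 16, 18]

Final sorted array: [9, 13, 16, 18]

The merge sort proceeds by recursively splitting the array and merging sorted halves.
After all merges, the sorted array is [9, 13, 16, 18].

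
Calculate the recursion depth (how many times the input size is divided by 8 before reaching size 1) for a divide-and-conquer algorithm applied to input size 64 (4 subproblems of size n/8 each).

For divide and conquer with division factor 8:

Problem sizes at each level:
Level 0: 64
Level 1: 8
Level 2: 1

The root is level 0 and the size-1 base case is level 2 (the tree spans levels 0 through 2, i.e. 3 levels counting the root), so the depth is the number of divisions: log_8(64) = 2

The recursion tree depth is log_8(64) = 2. At each level, the problem size is divided by 8, so it takes 2 divisions to reduce to a base case of size 1. The algorithm makes 4 recursive calls at each level.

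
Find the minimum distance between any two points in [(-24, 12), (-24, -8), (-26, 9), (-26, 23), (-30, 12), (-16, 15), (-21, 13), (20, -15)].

Computing all pairwise distances among 8 points:

d((-24, 12), (-24, -8)) = 20.0
d((-24, 12), (-26, 9)) = 3.6056
d((-24, 12), (-26, 23)) = 11.1803
d((-24, 12), (-30, 12)) = 6.0
d((-24, 12), (-16, 15)) = 8.544
d((-24, 12), (-21, 13)) = 3.1623 <-- minimum
d((-24, 12), (20, -15)) = 51.6236
d((-24, -8), (-26, 9)) = 17.1172
d((-24, -8), (-26, 23)) = 31.0644
d((-24, -8), (-30, 12)) = 20.8806
d((-24, -8), (-16, 15)) = 24.3516
d((-24, -8), (-21, 13)) = 21.2132
d((-24, -8), (20, -15)) = 44.5533
d((-26, 9), (-26, 23)) = 14.0
d((-26, 9), (-30, 12)) = 5.0
d((-26, 9), (-16, 15)) = 11.6619
d((-26, 9), (-21, 13)) = 6.4031
d((-26, 9), (20, -15)) = 51.8845
d((-26, 23), (-30, 12)) = 11.7047
d((-26, 23), (-16, 15)) = 12.8062
d((-26, 23), (-21, 13)) = 11.1803
d((-26, 23), (20, -15)) = 59.6657
d((-30, 12), (-16, 15)) = 14.3178
d((-30, 12), (-21, 13)) = 9.0554
d((-30, 12), (20, -15)) = 56.8243
d((-16, 15), (-21, 13)) = 5.3852
d((-16, 15), (20, -15)) = 46.8615
d((-21, 13), (20, -15)) = 49.6488

Closest pair: (-24, 12) and (-21, 13) with distance 3.1623

The closest pair is (-24, 12) and (-21, 13) with Euclidean distance 3.1623. For 8 points, brute-force pairwise comparison is shown above. For large n, the divide-and-conquer algorithm (sort by x, recurse on halves, check the dividing strip) achieves O(n log n).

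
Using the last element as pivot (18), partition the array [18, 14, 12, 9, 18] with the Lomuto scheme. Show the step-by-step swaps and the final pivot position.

Lomuto partition with pivot = 18:

Initial array: [18, 14, 12, 9, 18]

arr[0]=18 <= 18: swap with position 0, array becomes [18, 14, 12, 9, 18]
arr[1]=14 <= 18: swap with position 1, array becomes [18, 14, 12, 9, 18]
arr[2]=12 <= 18: swap with position 2, array becomes [18, 14, 12, 9, 18]
arr[3]=9 <= 18: swap with position 3, array becomes [18, 14, 12, 9, 18]

Place pivot at position 4: [18, 14, 12, 9, 18]
Pivot position: 4

After partitioning with pivot 18, the array becomes [18, 14, 12, 9, 18]. The pivot is placed at index 4. All elements to the left of the pivot are <= 18, and all elements to the right are > 18.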